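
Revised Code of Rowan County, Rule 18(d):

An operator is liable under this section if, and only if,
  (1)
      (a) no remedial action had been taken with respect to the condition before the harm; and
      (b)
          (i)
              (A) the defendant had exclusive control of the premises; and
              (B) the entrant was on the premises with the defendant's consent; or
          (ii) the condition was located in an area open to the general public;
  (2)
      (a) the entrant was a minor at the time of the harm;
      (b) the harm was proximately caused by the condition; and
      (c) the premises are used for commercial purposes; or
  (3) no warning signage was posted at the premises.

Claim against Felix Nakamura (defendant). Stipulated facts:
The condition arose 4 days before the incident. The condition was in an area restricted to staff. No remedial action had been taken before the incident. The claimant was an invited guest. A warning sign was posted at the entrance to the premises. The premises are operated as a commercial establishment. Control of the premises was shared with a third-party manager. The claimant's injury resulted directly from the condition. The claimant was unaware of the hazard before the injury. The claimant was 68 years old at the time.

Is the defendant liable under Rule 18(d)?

(a) no remedial action — holds.
(A) exclusive control — not satisfied.
(B) consent to enter — satisfied.
(i): F AND T → false.
(ii) public area — fails.
So (b) is not satisfied (F OR F).
(1): T AND F → false.
(a) entrant a minor — not satisfied.
(b) proximate cause — holds.
(c) commercial use — holds.
So (2) is not satisfied (F AND T AND T).
(3) no signage posted — fails.
Overall: F OR F OR F → false.

No — not liable.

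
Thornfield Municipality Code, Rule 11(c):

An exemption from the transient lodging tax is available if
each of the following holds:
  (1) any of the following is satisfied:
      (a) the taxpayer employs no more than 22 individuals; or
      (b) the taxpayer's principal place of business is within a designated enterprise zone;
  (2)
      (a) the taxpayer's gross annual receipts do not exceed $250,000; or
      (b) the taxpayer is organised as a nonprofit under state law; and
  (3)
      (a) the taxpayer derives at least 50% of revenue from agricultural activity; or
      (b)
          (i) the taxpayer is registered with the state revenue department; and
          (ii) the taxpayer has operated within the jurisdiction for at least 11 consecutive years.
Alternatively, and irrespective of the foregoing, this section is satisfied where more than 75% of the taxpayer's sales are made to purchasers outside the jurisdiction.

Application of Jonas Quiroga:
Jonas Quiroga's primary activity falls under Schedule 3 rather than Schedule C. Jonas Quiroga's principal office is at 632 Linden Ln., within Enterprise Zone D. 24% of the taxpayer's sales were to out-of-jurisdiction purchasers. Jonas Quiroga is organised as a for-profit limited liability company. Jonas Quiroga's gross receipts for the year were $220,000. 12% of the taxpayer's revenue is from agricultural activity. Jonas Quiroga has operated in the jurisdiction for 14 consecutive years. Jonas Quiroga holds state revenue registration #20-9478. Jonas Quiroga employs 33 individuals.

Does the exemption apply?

(a) ≤ 22 employees — not satisfied.
(b) in enterprise zone — satisfied.
(1): F OR T → true.
(a) receipts ≤ $250,000 — met.
(b) nonprofit — fails.
(2) = T OR F = true.
(a) ≥50% agricultural — not met.
(i) state-registered — satisfied.
(ii) ≥ 11 yrs in jurisdiction — met.
So (b) is satisfied (T AND T).
(3) = F OR T = true.
Overall: T AND T AND T → true.
Exception (>75% out-of-jur. sales) — not satisfied.
Result: main true OR exception false → true.

Yes — exempt.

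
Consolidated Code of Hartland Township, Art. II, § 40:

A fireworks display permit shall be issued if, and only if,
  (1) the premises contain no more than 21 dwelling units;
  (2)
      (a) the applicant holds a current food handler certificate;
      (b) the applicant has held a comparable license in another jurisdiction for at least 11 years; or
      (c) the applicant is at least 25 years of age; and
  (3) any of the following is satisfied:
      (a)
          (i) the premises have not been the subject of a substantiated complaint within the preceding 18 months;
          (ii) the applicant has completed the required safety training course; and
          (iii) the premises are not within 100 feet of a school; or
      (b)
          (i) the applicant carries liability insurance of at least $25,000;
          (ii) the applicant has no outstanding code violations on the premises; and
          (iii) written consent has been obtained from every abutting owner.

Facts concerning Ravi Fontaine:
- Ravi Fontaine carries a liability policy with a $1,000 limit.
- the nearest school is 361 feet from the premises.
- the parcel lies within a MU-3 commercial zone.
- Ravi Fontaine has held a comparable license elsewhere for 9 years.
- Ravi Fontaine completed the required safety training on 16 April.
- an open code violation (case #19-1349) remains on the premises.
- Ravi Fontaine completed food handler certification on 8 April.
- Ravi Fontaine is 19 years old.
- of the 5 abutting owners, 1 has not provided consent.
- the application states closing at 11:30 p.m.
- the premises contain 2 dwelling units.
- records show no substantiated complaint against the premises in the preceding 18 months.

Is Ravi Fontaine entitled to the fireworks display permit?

(1) ≤ 21 units — holds.
(a) food handler cert. — holds.
(b) prior license ≥ 11 yr — fails.
(c) age ≥ 25 — not met.
(2): T OR F OR F → true.
(i) no complaint in 18 mo. — satisfied.
(ii) safety training — holds.
(iii) ≥100 ft from school — satisfied.
So (a) is satisfied (T AND T AND T).
(i) insurance ≥ $25,000 — not satisfied.
(ii) no code violations — not satisfied.
(iii) all abutters consent — fails.
(b): F AND F AND F → false.
So (3) is satisfied (T OR F).
Overall: T AND T AND T → true.

Yes — granted.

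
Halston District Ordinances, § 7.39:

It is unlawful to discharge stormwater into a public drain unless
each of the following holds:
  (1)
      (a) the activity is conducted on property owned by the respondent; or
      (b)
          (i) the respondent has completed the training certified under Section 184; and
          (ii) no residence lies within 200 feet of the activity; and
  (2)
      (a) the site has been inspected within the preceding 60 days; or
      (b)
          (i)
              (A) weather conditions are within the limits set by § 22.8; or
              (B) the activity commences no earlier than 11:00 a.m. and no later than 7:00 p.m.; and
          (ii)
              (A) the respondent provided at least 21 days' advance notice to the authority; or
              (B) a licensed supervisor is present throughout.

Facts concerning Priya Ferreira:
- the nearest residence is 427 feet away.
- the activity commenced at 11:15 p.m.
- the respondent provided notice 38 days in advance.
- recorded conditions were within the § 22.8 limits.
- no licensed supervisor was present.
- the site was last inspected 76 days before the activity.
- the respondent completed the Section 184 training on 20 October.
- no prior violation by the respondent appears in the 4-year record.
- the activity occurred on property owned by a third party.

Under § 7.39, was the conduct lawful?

Yes — lawful.

(a) own property — not met.
(i) training certified — satisfied.
(ii) no residence in 200 ft — holds.
(b) = T AND T = true.
(1) = F OR T = true.
(a) site inspected — fails.
(A) weather ok — holds.
(B) start within hours — not met.
(i) = T OR F = true.
(A) ≥21 days' notice — holds.
(B) supervisor present — not satisfied.
(ii): T OR F → true.
(b) = T AND T = true.
So (2) is satisfied (F OR T).
So Overall is satisfied (T AND T).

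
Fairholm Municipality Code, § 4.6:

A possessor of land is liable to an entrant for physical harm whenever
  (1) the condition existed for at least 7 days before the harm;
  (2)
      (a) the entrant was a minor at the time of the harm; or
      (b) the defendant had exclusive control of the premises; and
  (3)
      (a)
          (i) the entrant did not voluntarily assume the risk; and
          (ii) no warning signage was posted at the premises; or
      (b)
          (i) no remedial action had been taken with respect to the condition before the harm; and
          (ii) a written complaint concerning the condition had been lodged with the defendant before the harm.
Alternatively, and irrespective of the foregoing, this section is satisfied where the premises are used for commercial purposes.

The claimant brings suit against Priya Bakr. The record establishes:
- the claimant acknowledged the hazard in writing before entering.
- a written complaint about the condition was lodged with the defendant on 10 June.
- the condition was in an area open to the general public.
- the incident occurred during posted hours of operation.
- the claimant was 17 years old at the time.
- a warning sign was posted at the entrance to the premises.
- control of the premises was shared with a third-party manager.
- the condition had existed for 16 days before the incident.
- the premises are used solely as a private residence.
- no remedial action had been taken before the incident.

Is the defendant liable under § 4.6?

(1) condition ≥7 days old — holds.
(a) entrant a minor — met.
(b) exclusive control — not met.
(2): T OR F → true.
(i) no assumed risk — not satisfied.
(ii) no signage posted — not satisfied.
(a) = F AND F = false.
(i) no remedial action — holds.
(ii) complaint lodged — holds.
So (b) is satisfied (T AND T).
(3) = F OR T = true.
Overall = T AND T AND T = true.
Exception (commercial use) — not satisfied.
Result: main true OR exception false → true.

Yes — liable.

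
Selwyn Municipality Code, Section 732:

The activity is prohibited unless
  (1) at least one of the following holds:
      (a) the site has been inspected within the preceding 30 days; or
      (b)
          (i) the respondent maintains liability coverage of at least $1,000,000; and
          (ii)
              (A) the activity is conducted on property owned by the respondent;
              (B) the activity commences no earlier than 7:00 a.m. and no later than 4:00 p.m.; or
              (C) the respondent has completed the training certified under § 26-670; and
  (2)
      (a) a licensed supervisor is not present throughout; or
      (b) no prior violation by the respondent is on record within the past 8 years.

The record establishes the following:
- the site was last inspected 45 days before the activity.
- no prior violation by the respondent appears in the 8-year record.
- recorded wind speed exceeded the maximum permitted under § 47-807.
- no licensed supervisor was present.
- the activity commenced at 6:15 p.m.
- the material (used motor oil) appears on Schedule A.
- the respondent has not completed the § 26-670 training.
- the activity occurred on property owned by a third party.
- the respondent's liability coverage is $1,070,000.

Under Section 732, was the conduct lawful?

(a) site inspected — not satisfied.
(i) coverage ≥ $1,000,000 — satisfied.
(A) own property — not satisfied.
(B) start within hours — not satisfied.
(C) training certified — not met.
(ii) = F OR F OR F = false.
(b) = T AND F = false.
(1) = F OR F = false.
(a) not (supervisor present) — satisfied.
(b) no prior violation — met.
(2): T OR T → true.
Overall: F AND T → false.

No — unlawful.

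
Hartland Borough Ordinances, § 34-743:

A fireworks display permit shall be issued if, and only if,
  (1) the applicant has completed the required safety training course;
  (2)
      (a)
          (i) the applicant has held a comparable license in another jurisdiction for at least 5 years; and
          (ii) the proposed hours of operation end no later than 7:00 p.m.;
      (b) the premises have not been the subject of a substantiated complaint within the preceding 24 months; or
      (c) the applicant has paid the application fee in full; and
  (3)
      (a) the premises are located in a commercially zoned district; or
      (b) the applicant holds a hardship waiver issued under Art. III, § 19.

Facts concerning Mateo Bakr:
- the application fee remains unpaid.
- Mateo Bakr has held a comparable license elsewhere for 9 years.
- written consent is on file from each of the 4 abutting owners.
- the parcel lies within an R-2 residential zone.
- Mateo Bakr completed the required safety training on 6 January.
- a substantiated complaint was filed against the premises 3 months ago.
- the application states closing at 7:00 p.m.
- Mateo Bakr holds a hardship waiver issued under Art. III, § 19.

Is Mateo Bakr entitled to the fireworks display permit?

(1) safety training — satisfied.
(i) prior license ≥ 5 yr — holds.
(ii) closes by 7 p.m. — met.
So (a) is satisfied (T AND T).
(b) no complaint in 24 mo. — fails.
(c) fee paid — not met.
(2) = T OR F OR F = true.
(a) commercially zoned — not met.
(b) hardship waiver — holds.
(3): F OR T → true.
Overall: T AND T AND T → true.

Yes — granted.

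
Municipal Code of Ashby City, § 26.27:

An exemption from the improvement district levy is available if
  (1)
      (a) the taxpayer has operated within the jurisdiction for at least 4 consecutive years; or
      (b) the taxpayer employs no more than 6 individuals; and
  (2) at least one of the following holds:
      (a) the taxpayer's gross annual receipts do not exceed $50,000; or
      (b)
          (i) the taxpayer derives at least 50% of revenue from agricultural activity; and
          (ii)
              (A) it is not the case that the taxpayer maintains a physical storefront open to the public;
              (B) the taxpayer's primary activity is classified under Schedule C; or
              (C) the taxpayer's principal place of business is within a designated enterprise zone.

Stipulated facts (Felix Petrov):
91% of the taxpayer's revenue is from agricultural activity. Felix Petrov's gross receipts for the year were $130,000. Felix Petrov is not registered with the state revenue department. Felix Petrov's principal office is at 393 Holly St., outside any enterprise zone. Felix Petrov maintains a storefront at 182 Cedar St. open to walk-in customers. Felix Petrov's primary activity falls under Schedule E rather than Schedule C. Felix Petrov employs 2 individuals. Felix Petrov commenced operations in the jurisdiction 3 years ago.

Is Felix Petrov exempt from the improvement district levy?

(a) ≥ 4 yrs in jurisdiction — not met.
(b) ≤ 6 employees — holds.
(1) = F OR T = true.
(a) receipts ≤ $50,000 — not satisfied.
(i) ≥50% agricultural — holds.
(A) not (has storefront) — fails.
(B) Schedule C activity — not met.
(C) in enterprise zone — not met.
(ii): F OR F OR F → false.
(b): T AND F → false.
(2) = F OR F = false.
Overall = T AND F = false.

No — not exempt.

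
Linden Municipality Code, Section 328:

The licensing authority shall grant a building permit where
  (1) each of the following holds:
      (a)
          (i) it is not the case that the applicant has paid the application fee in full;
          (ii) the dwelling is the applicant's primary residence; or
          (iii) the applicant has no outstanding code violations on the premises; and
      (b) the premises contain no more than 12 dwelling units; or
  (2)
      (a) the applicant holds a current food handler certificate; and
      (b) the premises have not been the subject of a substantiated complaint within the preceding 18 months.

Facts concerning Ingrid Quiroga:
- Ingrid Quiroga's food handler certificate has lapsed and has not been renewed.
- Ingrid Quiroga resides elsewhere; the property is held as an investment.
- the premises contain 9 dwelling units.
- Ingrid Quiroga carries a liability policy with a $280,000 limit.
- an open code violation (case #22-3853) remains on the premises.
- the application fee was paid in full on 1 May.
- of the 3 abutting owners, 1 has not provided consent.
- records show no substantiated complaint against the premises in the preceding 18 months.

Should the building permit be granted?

(i) not (fee paid) — not met.
(ii) primary residence — fails.
(iii) no code violations — fails.
(a) = F OR F OR F = false.
(b) ≤ 12 units — met.
(1) = F AND T = false.
(a) food handler cert. — fails.
(b) no complaint in 18 mo. — met.
(2) = F AND T = false.
Overall = F OR F = false.

No — denied.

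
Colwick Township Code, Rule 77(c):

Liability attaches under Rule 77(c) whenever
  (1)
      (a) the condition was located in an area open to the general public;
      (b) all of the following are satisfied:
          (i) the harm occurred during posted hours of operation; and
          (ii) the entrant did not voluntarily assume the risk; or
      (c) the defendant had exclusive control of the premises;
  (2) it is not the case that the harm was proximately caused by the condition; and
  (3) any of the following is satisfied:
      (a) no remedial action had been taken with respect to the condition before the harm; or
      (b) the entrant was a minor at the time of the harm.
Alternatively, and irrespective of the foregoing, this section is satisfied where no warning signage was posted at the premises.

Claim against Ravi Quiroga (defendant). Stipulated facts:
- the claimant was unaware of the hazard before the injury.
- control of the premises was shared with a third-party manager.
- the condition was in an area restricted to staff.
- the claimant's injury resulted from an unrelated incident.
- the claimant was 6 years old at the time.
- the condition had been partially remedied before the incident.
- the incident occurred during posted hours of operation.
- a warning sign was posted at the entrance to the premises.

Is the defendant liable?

Yes — liable.

(a) public area — not satisfied.
(i) during posted hours — holds.
(ii) no assumed risk — satisfied.
(b): T AND T → true.
(c) exclusive control — not satisfied.
(1): F OR T OR F → true.
(2) not (proximate cause) — holds.
(a) no remedial action — not satisfied.
(b) entrant a minor — satisfied.
(3) = F OR T = true.
Overall: T AND T AND T → true.
Exception (no signage posted) — not satisfied.
Result: main true OR exception false → true.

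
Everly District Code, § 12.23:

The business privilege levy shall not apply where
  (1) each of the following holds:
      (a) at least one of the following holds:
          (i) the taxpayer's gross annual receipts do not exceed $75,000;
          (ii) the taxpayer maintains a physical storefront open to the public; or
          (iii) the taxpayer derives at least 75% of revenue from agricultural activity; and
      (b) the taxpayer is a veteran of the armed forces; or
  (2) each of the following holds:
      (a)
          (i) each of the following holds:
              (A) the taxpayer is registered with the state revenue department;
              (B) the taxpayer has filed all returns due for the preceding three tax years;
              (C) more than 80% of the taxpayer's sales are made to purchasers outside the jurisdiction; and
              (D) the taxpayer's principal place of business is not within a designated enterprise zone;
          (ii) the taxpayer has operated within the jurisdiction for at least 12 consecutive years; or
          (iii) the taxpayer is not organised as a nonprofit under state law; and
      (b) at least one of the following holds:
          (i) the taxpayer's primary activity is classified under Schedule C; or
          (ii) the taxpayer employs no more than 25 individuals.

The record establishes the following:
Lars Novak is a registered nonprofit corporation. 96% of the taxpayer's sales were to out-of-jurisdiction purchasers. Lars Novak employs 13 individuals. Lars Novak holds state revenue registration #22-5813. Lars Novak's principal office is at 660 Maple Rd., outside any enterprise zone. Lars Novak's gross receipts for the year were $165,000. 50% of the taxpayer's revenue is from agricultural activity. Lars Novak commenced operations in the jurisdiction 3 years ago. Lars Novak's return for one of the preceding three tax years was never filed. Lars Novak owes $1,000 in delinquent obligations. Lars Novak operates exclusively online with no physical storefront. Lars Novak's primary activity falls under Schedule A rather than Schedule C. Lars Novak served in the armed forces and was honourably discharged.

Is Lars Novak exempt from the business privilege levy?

(i) receipts ≤ $75,000 — not satisfied.
(ii) has storefront — not met.
(iii) ≥75% agricultural — fails.
So (a) is not satisfied (F OR F OR F).
(b) veteran — holds.
(1) = F AND T = false.
(A) state-registered — satisfied.
(B) returns current — not satisfied.
(C) >80% out-of-jur. sales — met.
(D) not (in enterprise zone) — met.
(i) = T AND F AND T AND T = false.
(ii) ≥ 12 yrs in jurisdiction — not satisfied.
(iii) not (nonprofit) — not met.
(a) = F OR F OR F = false.
(i) Schedule C activity — fails.
(ii) ≤ 25 employees — satisfied.
(b): F OR T → true.
(2): F AND T → false.
Overall = F OR F = false.

No — not exempt.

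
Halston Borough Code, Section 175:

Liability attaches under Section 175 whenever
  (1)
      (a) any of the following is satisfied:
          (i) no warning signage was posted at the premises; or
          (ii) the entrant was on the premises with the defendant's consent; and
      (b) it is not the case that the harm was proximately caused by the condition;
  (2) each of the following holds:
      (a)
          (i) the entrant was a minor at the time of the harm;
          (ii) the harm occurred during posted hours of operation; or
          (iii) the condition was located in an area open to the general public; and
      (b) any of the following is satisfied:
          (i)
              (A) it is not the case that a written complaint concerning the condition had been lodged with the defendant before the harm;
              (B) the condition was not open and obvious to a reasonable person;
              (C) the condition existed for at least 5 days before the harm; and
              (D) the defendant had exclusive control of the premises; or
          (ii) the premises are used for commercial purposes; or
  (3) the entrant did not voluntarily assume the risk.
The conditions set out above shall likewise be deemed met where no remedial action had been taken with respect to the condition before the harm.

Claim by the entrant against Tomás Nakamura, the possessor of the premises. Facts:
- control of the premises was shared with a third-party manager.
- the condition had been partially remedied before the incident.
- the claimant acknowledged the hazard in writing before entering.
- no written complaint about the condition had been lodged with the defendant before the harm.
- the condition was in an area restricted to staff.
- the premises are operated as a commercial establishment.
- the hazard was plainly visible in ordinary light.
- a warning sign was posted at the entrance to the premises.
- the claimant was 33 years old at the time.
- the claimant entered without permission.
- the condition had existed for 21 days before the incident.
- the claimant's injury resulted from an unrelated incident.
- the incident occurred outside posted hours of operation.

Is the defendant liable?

No — not liable.

(i) no signage posted — fails.
(ii) consent to enter — not met.
So (a) is not satisfied (F OR F).
(b) not (proximate cause) — holds.
(1): F AND T → false.
(i) entrant a minor — not met.
(ii) during posted hours — not satisfied.
(iii) public area — not met.
(a) = F OR F OR F = false.
(A) not (complaint lodged) — holds.
(B) not open/obvious — fails.
(C) condition ≥5 days old — holds.
(D) exclusive control — not met.
So (i) is not satisfied (T AND F AND T AND F).
(ii) commercial use — met.
(b) = F OR T = true.
(2) = F AND T = false.
(3) no assumed risk — not satisfied.
Overall = F OR F OR F = false.
Exception (no remedial action) — not satisfied.
Result: main false OR exception false → false.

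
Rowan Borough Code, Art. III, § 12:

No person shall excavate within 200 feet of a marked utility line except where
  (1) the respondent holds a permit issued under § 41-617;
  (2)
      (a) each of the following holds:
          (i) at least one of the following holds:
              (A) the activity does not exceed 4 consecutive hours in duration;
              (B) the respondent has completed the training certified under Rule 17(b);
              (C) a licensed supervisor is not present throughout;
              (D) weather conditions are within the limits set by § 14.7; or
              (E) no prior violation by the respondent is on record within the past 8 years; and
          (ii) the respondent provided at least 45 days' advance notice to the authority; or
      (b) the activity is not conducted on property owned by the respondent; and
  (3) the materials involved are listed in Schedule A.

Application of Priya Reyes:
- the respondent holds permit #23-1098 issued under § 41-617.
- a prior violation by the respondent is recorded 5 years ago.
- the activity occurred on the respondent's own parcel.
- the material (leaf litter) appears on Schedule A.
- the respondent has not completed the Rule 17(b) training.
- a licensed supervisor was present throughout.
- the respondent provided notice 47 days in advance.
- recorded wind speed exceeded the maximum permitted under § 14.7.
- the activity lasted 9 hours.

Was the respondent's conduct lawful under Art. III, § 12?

No — unlawful.

(1) holds permit — holds.
(A) ≤ 4 hrs duration — not met.
(B) training certified — fails.
(C) not (supervisor present) — not met.
(D) weather ok — fails.
(E) no prior violation — not met.
(i) = F OR F OR F OR F OR F = false.
(ii) ≥45 days' notice — met.
So (a) is not satisfied (F AND T).
(b) not (own property) — not met.
(2): F OR F → false.
(3) Schedule A material — holds.
Overall: T AND F AND T → false.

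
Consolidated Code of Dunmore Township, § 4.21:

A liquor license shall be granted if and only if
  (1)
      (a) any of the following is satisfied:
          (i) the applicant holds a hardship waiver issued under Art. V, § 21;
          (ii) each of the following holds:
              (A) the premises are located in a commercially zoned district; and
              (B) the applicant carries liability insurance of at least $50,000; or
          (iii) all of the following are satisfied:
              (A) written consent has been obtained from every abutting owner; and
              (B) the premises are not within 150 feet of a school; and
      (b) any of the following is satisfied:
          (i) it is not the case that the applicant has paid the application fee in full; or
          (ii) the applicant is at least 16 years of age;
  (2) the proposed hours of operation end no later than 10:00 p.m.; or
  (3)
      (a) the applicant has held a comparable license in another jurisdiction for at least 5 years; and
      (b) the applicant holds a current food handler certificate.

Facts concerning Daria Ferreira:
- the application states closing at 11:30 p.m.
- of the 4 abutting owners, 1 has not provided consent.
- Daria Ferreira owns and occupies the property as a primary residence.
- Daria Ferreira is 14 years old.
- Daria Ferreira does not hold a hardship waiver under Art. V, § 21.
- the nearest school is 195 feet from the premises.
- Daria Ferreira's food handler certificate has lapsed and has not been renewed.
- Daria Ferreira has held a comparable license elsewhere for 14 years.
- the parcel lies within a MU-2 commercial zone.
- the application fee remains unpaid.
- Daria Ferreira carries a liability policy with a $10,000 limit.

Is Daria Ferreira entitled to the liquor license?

No — denied.

(i) hardship waiver — not met.
(A) commercially zoned — met.
(B) insurance ≥ $50,000 — not met.
So (ii) is not satisfied (T AND F).
(A) all abutters consent — not satisfied.
(B) ≥150 ft from school — satisfied.
(iii): F AND T → false.
So (a) is not satisfied (F OR F OR F).
(i) not (fee paid) — satisfied.
(ii) age ≥ 16 — fails.
So (b) is satisfied (T OR F).
(1): F AND T → false.
(2) closes by 10 p.m. — not met.
(a) prior license ≥ 5 yr — satisfied.
(b) food handler cert. — not met.
(3) = T AND F = false.
Overall: F OR F OR F → false.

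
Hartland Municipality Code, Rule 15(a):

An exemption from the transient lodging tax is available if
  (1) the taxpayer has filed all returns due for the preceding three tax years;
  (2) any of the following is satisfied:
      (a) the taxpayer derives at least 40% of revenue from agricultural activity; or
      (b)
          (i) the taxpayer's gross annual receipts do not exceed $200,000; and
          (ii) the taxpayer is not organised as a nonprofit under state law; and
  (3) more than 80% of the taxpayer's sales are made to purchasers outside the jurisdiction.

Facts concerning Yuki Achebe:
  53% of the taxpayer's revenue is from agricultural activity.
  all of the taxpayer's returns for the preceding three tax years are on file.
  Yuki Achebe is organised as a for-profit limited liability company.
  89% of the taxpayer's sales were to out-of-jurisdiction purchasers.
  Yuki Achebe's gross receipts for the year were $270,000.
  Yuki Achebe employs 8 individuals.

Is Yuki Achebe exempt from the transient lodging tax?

Yes — exempt.

(1) returns current — satisfied.
(a) ≥40% agricultural — satisfied.
(i) receipts ≤ $200,000 — fails.
(ii) not (nonprofit) — met.
(b): F AND T → false.
(2): T OR F → true.
(3) >80% out-of-jur. sales — holds.
Overall = T AND T AND T = true.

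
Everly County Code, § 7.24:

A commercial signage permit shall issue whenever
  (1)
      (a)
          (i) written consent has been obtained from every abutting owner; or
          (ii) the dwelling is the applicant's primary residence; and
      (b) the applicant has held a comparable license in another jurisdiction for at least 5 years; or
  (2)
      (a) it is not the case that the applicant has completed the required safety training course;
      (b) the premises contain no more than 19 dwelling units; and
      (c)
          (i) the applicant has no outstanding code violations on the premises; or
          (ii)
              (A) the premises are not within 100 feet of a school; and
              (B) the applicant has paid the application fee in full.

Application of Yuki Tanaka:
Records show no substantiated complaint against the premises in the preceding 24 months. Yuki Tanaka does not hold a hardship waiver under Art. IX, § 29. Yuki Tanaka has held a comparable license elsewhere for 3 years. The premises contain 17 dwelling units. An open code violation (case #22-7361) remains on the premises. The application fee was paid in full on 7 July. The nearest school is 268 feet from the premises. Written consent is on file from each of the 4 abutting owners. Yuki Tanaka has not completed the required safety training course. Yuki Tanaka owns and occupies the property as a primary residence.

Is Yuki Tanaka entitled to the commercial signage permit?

(i) all abutters consent — holds.
(ii) primary residence — holds.
So (a) is satisfied (T OR T).
(b) prior license ≥ 5 yr — not satisfied.
(1): T AND F → false.
(a) not (safety training) — met.
(b) ≤ 19 units — holds.
(i) no code violations — not satisfied.
(A) ≥100 ft from school — satisfied.
(B) fee paid — met.
So (ii) is satisfied (T AND T).
So (c) is satisfied (F OR T).
(2) = T AND T AND T = true.
So Overall is satisfied (F OR T).

Yes — granted.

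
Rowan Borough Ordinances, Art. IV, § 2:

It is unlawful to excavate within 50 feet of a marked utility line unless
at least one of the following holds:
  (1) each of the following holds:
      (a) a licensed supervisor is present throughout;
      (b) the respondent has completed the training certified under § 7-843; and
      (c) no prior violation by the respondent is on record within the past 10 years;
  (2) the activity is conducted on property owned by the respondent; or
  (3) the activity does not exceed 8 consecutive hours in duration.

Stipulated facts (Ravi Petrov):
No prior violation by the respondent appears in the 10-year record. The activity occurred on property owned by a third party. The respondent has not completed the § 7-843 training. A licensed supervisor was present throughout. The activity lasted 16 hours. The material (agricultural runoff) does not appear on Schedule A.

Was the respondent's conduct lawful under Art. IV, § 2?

(a) supervisor present — holds.
(b) training certified — fails.
(c) no prior violation — met.
So (1) is not satisfied (T AND F AND T).
(2) own property — not met.
(3) ≤ 8 hrs duration — fails.
Overall = F OR F OR F = false.

No — unlawful.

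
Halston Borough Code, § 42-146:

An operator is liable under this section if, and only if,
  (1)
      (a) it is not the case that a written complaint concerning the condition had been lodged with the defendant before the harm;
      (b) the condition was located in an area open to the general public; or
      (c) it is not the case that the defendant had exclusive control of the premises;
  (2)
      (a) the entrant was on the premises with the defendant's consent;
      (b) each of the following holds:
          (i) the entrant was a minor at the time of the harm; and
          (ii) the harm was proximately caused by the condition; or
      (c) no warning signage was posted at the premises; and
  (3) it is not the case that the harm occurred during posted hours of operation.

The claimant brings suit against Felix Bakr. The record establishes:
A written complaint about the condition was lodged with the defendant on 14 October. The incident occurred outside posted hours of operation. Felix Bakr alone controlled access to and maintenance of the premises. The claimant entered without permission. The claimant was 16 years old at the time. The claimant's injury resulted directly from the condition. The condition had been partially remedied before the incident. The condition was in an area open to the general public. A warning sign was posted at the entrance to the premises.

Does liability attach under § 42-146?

(a) not (complaint lodged) — not met.
(b) public area — met.
(c) not (exclusive control) — fails.
(1): F OR T OR F → true.
(a) consent to enter — fails.
(i) entrant a minor — met.
(ii) proximate cause — met.
(b) = T AND T = true.
(c) no signage posted — not met.
(2): F OR T OR F → true.
(3) not (during posted hours) — met.
Overall: T AND T AND T → true.

Yes — liable.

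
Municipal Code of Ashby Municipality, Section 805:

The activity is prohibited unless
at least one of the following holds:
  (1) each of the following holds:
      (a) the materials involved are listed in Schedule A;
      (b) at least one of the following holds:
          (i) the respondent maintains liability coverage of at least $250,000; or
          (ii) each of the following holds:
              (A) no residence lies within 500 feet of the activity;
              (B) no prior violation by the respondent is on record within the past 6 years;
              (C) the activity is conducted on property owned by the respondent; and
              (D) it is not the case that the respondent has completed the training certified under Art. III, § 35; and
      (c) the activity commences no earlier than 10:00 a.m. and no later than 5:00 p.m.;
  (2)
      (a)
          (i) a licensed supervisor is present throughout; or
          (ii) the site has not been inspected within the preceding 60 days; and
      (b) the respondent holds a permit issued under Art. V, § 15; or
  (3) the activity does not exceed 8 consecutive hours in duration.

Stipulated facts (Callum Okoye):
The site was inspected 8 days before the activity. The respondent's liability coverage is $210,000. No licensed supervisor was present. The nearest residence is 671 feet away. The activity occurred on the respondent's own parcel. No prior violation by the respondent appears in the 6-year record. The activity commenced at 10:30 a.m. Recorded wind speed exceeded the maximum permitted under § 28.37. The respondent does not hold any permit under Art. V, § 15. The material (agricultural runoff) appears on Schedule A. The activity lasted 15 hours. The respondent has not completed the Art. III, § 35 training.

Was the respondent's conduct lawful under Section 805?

Yes — lawful.

(a) Schedule A material — met.
(i) coverage ≥ $250,000 — not satisfied.
(A) no residence in 500 ft — met.
(B) no prior violation — satisfied.
(C) own property — holds.
(D) not (training certified) — met.
(ii) = T AND T AND T AND T = true.
(b): F OR T → true.
(c) start within hours — met.
(1): T AND T AND T → true.
(i) supervisor present — not met.
(ii) not (site inspected) — not satisfied.
So (a) is not satisfied (F OR F).
(b) holds permit — not satisfied.
(2) = F AND F = false.
(3) ≤ 8 hrs duration — fails.
So Overall is satisfied (T OR F OR F).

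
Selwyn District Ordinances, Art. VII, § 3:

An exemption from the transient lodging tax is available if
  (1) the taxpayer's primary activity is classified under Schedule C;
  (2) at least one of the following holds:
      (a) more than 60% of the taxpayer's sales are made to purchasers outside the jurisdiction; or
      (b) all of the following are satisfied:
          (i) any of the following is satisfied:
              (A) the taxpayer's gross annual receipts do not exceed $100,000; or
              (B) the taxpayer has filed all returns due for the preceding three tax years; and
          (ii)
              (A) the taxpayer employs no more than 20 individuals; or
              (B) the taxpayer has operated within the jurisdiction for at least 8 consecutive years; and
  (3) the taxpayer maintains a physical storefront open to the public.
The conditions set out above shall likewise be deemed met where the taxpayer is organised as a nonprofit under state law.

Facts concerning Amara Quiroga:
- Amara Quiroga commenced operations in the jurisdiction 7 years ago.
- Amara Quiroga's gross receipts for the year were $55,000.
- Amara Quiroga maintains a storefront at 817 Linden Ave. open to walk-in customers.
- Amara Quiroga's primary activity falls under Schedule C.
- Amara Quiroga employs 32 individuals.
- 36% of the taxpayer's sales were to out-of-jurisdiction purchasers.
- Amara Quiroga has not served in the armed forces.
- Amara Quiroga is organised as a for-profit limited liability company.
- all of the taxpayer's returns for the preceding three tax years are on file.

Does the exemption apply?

(1) Schedule C activity — satisfied.
(a) >60% out-of-jur. sales — not met.
(A) receipts ≤ $100,000 — satisfied.
(B) returns current — holds.
(i): T OR T → true.
(A) ≤ 20 employees — not satisfied.
(B) ≥ 8 yrs in jurisdiction — not met.
(ii): F OR F → false.
(b): T AND F → false.
(2): F OR F → false.
(3) has storefront — met.
Overall: T AND F AND T → false.
Exception (nonprofit) — not satisfied.
Result: main false OR exception false → false.

No — not exempt.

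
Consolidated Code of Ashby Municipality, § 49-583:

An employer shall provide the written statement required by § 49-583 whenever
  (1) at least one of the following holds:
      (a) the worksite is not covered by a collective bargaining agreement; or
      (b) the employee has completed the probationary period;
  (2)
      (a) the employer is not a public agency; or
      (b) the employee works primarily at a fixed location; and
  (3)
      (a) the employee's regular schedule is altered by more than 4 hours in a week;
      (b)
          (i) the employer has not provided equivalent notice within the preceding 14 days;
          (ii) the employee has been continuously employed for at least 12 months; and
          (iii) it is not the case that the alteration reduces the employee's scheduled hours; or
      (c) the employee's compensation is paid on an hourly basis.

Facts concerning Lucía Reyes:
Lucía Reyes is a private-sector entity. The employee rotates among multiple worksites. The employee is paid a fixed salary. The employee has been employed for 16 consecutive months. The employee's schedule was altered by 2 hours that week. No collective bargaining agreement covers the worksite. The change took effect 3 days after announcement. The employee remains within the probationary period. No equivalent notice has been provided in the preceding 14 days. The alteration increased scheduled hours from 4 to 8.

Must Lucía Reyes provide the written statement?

Yes — required.

(a) no CBA — holds.
(b) past probation — fails.
(1) = T OR F = true.
(a) not (public agency) — met.
(b) fixed location — not met.
(2) = T OR F = true.
(a) schedule shift > 4h — fails.
(i) no recent notice — holds.
(ii) tenure ≥ 12 mo. — satisfied.
(iii) not (hours reduced) — met.
(b): T AND T AND T → true.
(c) hourly-paid — fails.
(3) = F OR T OR F = true.
Overall = T AND T AND T = true.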